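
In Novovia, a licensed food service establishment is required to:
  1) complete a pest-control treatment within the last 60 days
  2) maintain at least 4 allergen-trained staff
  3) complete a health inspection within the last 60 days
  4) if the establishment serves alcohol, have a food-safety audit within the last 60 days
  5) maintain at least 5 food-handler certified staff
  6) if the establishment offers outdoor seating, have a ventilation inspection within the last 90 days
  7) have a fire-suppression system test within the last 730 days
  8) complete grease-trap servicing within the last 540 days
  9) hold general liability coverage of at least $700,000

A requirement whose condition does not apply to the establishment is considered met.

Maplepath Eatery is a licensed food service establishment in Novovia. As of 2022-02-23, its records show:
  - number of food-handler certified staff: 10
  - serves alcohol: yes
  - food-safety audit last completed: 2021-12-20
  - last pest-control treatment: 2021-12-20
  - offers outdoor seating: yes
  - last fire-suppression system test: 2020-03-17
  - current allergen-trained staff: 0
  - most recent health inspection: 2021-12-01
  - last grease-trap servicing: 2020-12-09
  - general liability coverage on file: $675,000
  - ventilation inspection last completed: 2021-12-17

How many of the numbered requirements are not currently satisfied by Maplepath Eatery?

5

1. pest-control treatment 65 days ago vs limit 60 → not met
2. allergen-trained staff 0 < 4 → not met
3. health inspection 84 days ago vs limit 60 → not met
4. condition 'serves alcohol' holds; food-safety audit 65 days ago vs limit 60 → not met
5. food-handler certified staff 10 ≥ 5 → met
6. condition 'offers outdoor seating' holds; ventilation inspection 68 days ago vs limit 90 → met
7. fire-suppression system test 708 days ago vs limit 730 → met
8. grease-trap servicing 441 days ago vs limit 540 → met
9. general liability coverage $675,000 < $700,000 → not met
Not met: 5 of 9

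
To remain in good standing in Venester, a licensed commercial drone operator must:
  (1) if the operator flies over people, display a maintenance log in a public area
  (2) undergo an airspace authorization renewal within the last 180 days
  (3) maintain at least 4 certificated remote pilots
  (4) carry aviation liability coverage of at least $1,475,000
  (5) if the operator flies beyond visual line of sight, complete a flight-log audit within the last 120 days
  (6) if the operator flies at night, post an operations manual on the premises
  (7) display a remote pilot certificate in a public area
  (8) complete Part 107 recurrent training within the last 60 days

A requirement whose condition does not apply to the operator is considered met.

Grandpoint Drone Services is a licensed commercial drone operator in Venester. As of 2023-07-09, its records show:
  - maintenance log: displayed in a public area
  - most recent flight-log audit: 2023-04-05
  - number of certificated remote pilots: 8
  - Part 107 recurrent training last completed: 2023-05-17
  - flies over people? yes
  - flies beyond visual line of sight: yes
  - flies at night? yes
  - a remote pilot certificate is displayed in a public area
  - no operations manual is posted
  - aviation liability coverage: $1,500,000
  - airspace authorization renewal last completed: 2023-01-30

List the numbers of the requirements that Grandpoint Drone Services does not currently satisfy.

1. condition 'flies over people' holds; maintenance log present → met
2. airspace authorization renewal 160 days ago vs limit 180 → met
3. certificated remote pilots 8 ≥ 4 → met
4. aviation liability coverage $1,500,000 ≥ $1,475,000 → met
5. condition 'flies beyond visual line of sight' holds; flight-log audit 95 days ago vs limit 120 → met
6. condition 'flies at night' holds; operations manual absent → not met
7. remote pilot certificate present → met
8. Part 107 recurrent training 53 days ago vs limit 60 → met
Not met: 6

6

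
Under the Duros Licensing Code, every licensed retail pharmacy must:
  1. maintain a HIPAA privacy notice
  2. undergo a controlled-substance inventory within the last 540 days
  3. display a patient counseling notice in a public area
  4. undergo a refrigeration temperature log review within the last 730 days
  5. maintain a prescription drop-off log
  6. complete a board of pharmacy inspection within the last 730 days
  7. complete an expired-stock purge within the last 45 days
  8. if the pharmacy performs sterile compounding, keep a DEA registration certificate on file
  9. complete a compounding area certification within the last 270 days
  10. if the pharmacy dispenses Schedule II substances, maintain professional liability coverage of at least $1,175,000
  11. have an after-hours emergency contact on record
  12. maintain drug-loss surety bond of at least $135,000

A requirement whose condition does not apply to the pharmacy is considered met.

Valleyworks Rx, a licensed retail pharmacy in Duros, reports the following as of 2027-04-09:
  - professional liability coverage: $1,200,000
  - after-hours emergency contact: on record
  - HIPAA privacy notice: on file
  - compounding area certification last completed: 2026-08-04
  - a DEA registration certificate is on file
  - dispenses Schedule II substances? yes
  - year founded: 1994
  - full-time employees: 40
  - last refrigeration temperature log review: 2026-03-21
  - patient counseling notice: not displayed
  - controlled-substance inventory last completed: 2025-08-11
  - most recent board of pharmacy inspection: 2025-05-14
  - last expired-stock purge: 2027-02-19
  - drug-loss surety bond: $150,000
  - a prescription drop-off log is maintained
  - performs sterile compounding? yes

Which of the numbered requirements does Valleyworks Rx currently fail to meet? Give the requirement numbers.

1. HIPAA privacy notice present → met
2. controlled-substance inventory 606 days ago vs limit 540 → not met
3. patient counseling notice absent → not met
4. refrigeration temperature log review 384 days ago vs limit 730 → met
5. prescription drop-off log present → met
6. board of pharmacy inspection 695 days ago vs limit 730 → met
7. expired-stock purge 49 days ago vs limit 45 → not met
8. condition 'performs sterile compounding' holds; DEA registration certificate present → met
9. compounding area certification 248 days ago vs limit 270 → met
10. condition 'dispenses Schedule II substances' holds; professional liability coverage $1,200,000 ≥ $1,175,000 → met
11. after-hours emergency contact present → met
12. drug-loss surety bond $150,000 ≥ $135,000 → met
Not met: 2, 3, 7

2, 3, 7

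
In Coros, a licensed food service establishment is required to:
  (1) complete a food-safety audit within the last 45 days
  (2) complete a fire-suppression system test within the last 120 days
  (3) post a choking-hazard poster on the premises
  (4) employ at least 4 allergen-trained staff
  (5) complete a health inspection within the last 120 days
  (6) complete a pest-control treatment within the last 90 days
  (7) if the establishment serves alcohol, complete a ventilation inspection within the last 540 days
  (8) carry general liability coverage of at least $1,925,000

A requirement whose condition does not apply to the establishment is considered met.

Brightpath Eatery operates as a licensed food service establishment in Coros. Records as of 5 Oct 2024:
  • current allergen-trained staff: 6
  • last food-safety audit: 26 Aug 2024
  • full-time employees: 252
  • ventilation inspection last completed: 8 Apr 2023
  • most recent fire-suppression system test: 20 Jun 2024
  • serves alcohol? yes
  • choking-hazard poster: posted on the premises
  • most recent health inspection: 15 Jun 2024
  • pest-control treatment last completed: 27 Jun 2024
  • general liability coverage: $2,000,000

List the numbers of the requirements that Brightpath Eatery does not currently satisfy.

1. food-safety audit 40 days ago vs limit 45 → met
2. fire-suppression system test 107 days ago vs limit 120 → met
3. choking-hazard poster present → met
4. allergen-trained staff 6 ≥ 4 → met
5. health inspection 112 days ago vs limit 120 → met
6. pest-control treatment 100 days ago vs limit 90 → not met
7. condition 'serves alcohol' holds; ventilation inspection 546 days ago vs limit 540 → not met
8. general liability coverage $2,000,000 ≥ $1,925,000 → met
Not met: 6, 7

6, 7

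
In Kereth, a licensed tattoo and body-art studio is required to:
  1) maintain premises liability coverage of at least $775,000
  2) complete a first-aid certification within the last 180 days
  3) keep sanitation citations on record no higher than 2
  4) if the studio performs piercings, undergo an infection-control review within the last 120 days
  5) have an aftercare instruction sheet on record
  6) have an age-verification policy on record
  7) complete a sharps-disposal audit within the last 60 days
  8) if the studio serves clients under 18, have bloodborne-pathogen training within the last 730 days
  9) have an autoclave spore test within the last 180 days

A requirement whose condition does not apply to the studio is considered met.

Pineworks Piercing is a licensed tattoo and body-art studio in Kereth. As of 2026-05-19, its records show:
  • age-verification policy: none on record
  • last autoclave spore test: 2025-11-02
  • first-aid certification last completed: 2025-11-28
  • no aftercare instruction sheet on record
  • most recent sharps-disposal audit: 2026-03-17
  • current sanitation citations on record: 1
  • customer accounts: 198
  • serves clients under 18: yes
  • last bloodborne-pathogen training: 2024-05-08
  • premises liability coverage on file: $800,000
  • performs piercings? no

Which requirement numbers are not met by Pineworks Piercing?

1. premises liability coverage $800,000 ≥ $775,000 → met
2. first-aid certification 172 days ago vs limit 180 → met
3. sanitation citations on record 1 ≤ 2 → met
4. condition 'performs piercings' does not hold → requirement n/a → met
5. aftercare instruction sheet absent → not met
6. age-verification policy absent → not met
7. sharps-disposal audit 63 days ago vs limit 60 → not met
8. condition 'serves clients under 18' holds; bloodborne-pathogen training 741 days ago vs limit 730 → not met
9. autoclave spore test 198 days ago vs limit 180 → not met
Not met: 5, 6, 7, 8, 9

5, 6, 7, 8, 9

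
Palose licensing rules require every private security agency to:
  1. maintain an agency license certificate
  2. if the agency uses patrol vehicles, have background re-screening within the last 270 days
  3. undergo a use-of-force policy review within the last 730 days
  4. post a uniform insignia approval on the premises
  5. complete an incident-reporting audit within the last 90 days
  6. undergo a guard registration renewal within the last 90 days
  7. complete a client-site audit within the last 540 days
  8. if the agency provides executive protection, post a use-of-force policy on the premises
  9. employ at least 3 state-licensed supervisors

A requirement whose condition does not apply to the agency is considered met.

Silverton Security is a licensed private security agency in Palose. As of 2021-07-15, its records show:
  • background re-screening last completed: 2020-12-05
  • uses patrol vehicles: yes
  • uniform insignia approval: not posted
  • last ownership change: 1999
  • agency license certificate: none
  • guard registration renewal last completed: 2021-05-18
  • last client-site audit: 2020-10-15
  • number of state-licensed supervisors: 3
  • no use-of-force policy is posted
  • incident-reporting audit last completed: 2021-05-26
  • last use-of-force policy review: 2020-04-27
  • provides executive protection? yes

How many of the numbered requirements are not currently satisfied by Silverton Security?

1. agency license certificate absent → not met
2. condition 'uses patrol vehicles' holds; background re-screening 222 days ago vs limit 270 → met
3. use-of-force policy review 444 days ago vs limit 730 → met
4. uniform insignia approval absent → not met
5. incident-reporting audit 50 days ago vs limit 90 → met
6. guard registration renewal 58 days ago vs limit 90 → met
7. client-site audit 273 days ago vs limit 540 → met
8. condition 'provides executive protection' holds; use-of-force policy absent → not met
9. state-licensed supervisors 3 ≥ 3 → met
Not met: 3 of 9

3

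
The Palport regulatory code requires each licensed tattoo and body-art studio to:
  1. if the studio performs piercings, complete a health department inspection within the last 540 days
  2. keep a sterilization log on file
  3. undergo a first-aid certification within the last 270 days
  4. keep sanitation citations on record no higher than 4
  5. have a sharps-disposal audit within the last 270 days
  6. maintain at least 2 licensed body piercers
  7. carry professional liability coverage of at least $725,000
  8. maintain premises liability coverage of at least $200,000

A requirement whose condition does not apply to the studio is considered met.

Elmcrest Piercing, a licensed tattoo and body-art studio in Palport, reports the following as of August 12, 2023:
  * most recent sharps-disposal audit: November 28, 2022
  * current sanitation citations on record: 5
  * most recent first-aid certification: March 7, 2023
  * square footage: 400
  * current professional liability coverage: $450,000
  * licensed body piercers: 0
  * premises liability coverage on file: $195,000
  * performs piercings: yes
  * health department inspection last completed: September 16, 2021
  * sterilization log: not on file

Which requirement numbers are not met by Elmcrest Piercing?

1, 2, 4, 6, 7, 8

1. condition 'performs piercings' holds; health department inspection 695 days ago vs limit 540 → not met
2. sterilization log absent → not met
3. first-aid certification 158 days ago vs limit 270 → met
4. sanitation citations on record 5 > 4 → not met
5. sharps-disposal audit 257 days ago vs limit 270 → met
6. licensed body piercers 0 < 2 → not met
7. professional liability coverage $450,000 < $725,000 → not met
8. premises liability coverage $195,000 < $200,000 → not met
Not met: 1, 2, 4, 6, 7, 8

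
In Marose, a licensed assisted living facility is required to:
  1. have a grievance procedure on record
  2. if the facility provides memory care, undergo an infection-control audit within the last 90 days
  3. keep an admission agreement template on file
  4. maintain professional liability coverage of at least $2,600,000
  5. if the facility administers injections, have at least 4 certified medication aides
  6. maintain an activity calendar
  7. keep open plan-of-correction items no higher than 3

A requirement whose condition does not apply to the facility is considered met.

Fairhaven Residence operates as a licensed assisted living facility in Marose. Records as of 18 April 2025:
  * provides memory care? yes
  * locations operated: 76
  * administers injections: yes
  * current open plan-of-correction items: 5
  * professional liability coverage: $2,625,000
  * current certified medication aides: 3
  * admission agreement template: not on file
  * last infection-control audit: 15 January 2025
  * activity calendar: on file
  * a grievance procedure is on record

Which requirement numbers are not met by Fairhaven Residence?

2, 3, 5, 7

1. grievance procedure present → met
2. condition 'provides memory care' holds; infection-control audit 93 days ago vs limit 90 → not met
3. admission agreement template absent → not met
4. professional liability coverage $2,625,000 ≥ $2,600,000 → met
5. condition 'administers injections' holds; certified medication aides 3 < 4 → not met
6. activity calendar present → met
7. open plan-of-correction items 5 > 3 → not met
Not met: 2, 3, 5, 7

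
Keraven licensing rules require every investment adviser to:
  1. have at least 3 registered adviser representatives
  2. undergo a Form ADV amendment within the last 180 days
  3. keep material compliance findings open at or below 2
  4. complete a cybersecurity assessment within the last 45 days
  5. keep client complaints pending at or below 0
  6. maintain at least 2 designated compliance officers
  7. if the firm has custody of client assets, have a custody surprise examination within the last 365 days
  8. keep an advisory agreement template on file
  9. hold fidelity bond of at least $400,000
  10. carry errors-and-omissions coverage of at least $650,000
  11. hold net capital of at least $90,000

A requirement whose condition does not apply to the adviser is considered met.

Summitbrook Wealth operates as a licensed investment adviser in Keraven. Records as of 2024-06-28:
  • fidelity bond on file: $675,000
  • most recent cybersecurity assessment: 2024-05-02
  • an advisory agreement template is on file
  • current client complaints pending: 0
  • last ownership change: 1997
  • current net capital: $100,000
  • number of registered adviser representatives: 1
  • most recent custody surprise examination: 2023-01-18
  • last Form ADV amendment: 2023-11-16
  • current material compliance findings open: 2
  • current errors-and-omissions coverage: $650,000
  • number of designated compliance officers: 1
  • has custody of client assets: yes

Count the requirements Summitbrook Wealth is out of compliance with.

1. registered adviser representatives 1 < 3 → not met
2. Form ADV amendment 225 days ago vs limit 180 → not met
3. material compliance findings open 2 ≤ 2 → met
4. cybersecurity assessment 57 days ago vs limit 45 → not met
5. client complaints pending 0 ≤ 0 → met
6. designated compliance officers 1 < 2 → not met
7. condition 'has custody of client assets' holds; custody surprise examination 527 days ago vs limit 365 → not met
8. advisory agreement template present → met
9. fidelity bond $675,000 ≥ $400,000 → met
10. errors-and-omissions coverage $650,000 ≥ $650,000 → met
11. net capital $100,000 ≥ $90,000 → met
Not met: 5 of 11

5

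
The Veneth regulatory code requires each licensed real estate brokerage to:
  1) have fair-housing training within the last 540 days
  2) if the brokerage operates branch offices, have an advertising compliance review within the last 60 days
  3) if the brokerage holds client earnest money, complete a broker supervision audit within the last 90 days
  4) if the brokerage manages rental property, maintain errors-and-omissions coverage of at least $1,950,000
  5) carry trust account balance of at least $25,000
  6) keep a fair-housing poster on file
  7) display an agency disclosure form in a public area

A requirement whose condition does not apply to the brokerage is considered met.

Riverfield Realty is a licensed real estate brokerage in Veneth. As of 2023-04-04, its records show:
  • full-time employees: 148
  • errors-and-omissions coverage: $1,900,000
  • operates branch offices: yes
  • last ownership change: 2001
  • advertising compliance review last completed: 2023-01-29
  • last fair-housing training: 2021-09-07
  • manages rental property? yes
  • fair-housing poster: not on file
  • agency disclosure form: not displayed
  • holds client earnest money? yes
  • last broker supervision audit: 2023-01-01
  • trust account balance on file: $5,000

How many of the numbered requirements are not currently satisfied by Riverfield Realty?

7

1. fair-housing training 574 days ago vs limit 540 → not met
2. condition 'operates branch offices' holds; advertising compliance review 65 days ago vs limit 60 → not met
3. condition 'holds client earnest money' holds; broker supervision audit 93 days ago vs limit 90 → not met
4. condition 'manages rental property' holds; errors-and-omissions coverage $1,900,000 < $1,950,000 → not met
5. trust account balance $5,000 < $25,000 → not met
6. fair-housing poster absent → not met
7. agency disclosure form absent → not met
Not met: 7 of 7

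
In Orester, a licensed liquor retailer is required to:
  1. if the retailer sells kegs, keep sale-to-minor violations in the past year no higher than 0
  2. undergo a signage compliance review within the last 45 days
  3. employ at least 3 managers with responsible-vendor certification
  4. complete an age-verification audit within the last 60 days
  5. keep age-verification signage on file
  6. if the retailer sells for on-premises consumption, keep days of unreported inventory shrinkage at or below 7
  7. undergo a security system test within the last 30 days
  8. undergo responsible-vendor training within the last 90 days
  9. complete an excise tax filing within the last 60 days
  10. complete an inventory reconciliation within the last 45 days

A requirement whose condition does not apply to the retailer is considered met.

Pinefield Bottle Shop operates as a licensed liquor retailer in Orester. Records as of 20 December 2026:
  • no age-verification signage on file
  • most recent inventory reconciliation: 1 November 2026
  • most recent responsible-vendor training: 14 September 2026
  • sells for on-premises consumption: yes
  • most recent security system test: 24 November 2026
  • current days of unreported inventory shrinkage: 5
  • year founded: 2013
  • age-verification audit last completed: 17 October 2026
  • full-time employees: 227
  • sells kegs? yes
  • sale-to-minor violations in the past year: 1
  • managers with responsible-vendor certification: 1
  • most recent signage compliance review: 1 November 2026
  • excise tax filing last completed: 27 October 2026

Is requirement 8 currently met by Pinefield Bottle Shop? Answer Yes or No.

8. responsible-vendor training 97 days ago vs limit 90 → not met

No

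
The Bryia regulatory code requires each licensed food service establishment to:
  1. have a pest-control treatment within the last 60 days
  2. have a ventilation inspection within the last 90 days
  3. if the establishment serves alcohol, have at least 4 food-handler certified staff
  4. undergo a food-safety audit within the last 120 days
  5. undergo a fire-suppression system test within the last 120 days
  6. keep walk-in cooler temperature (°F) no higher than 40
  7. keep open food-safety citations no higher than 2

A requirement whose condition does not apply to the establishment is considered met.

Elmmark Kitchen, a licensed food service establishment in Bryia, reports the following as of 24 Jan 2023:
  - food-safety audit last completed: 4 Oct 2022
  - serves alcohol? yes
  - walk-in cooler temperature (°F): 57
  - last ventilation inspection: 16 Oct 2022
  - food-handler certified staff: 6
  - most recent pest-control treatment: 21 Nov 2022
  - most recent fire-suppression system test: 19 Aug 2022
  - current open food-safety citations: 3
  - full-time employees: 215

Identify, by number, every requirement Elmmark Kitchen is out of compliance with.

1. pest-control treatment 64 days ago vs limit 60 → not met
2. ventilation inspection 100 days ago vs limit 90 → not met
3. condition 'serves alcohol' holds; food-handler certified staff 6 ≥ 4 → met
4. food-safety audit 112 days ago vs limit 120 → met
5. fire-suppression system test 158 days ago vs limit 120 → not met
6. walk-in cooler temperature (°F) 57 > 40 → not met
7. open food-safety citations 3 > 2 → not met
Not met: 1, 2, 5, 6, 7

1, 2, 5, 6, 7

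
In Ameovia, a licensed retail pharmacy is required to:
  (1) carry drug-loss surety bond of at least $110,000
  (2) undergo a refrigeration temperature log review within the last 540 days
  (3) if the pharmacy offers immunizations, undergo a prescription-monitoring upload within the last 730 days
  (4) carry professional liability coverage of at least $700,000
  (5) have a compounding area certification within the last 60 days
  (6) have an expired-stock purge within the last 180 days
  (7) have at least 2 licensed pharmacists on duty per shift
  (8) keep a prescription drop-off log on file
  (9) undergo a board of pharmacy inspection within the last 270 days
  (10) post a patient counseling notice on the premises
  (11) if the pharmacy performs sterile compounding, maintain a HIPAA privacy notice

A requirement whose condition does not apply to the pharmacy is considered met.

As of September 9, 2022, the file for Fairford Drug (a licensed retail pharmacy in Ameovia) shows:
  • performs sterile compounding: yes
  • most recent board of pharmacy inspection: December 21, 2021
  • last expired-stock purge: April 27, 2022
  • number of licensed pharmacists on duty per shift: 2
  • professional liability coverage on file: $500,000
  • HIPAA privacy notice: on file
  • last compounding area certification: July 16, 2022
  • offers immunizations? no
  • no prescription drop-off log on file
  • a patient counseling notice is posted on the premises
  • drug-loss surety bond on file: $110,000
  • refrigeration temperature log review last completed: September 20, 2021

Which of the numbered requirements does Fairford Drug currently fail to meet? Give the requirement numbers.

1. drug-loss surety bond $110,000 ≥ $110,000 → met
2. refrigeration temperature log review 354 days ago vs limit 540 → met
3. condition 'offers immunizations' does not hold → requirement n/a → met
4. professional liability coverage $500,000 < $700,000 → not met
5. compounding area certification 55 days ago vs limit 60 → met
6. expired-stock purge 135 days ago vs limit 180 → met
7. licensed pharmacists on duty per shift 2 ≥ 2 → met
8. prescription drop-off log absent → not met
9. board of pharmacy inspection 262 days ago vs limit 270 → met
10. patient counseling notice present → met
11. condition 'performs sterile compounding' holds; HIPAA privacy notice present → met
Not met: 4, 8

4, 8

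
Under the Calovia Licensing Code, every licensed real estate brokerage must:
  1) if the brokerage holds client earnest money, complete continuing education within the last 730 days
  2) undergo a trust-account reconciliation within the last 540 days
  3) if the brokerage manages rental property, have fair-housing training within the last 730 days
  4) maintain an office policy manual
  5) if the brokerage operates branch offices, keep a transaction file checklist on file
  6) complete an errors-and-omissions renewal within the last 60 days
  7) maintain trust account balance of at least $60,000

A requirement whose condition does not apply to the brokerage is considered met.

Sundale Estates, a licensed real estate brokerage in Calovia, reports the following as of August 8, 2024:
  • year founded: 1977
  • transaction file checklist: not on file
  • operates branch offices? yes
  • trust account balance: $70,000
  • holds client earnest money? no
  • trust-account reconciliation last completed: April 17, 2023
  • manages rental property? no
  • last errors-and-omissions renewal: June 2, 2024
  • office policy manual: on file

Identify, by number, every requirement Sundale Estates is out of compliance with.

1. condition 'holds client earnest money' does not hold → requirement n/a → met
2. trust-account reconciliation 479 days ago vs limit 540 → met
3. condition 'manages rental property' does not hold → requirement n/a → met
4. office policy manual present → met
5. condition 'operates branch offices' holds; transaction file checklist absent → not met
6. errors-and-omissions renewal 67 days ago vs limit 60 → not met
7. trust account balance $70,000 ≥ $60,000 → met
Not met: 5, 6

5, 6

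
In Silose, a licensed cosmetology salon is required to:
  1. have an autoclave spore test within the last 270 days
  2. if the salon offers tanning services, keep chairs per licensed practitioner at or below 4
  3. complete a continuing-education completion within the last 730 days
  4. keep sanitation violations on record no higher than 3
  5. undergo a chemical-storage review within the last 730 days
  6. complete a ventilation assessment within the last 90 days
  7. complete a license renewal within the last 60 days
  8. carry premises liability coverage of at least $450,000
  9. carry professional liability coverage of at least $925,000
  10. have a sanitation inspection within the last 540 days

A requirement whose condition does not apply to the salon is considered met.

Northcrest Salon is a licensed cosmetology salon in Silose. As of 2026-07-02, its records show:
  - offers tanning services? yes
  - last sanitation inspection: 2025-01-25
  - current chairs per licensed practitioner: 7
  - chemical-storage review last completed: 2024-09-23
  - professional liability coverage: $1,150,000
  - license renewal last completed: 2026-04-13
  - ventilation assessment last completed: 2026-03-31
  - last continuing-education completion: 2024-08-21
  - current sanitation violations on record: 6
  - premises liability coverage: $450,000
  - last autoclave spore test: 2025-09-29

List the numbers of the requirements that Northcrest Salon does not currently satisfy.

1. autoclave spore test 276 days ago vs limit 270 → not met
2. condition 'offers tanning services' holds; chairs per licensed practitioner 7 > 4 → not met
3. continuing-education completion 680 days ago vs limit 730 → met
4. sanitation violations on record 6 > 3 → not met
5. chemical-storage review 647 days ago vs limit 730 → met
6. ventilation assessment 93 days ago vs limit 90 → not met
7. license renewal 80 days ago vs limit 60 → not met
8. premises liability coverage $450,000 ≥ $450,000 → met
9. professional liability coverage $1,150,000 ≥ $925,000 → met
10. sanitation inspection 523 days ago vs limit 540 → met
Not met: 1, 2, 4, 6, 7

1, 2, 4, 6, 7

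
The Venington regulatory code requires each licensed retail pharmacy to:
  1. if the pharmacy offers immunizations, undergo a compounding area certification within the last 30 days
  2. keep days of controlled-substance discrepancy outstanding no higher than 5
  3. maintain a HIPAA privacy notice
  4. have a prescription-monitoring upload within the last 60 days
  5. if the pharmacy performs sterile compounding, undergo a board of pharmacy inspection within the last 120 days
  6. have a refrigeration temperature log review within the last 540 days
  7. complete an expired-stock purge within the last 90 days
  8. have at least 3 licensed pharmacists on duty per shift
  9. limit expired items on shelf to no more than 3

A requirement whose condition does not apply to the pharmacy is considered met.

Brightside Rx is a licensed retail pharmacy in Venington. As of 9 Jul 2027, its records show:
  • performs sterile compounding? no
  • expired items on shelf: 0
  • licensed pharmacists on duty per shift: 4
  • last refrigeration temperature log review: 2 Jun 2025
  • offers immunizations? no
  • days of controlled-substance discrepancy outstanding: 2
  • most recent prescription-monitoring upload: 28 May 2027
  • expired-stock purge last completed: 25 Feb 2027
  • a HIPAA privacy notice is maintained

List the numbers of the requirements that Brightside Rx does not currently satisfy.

1. condition 'offers immunizations' does not hold → requirement n/a → met
2. days of controlled-substance discrepancy outstanding 2 ≤ 5 → met
3. HIPAA privacy notice present → met
4. prescription-monitoring upload 42 days ago vs limit 60 → met
5. condition 'performs sterile compounding' does not hold → requirement n/a → met
6. refrigeration temperature log review 767 days ago vs limit 540 → not met
7. expired-stock purge 134 days ago vs limit 90 → not met
8. licensed pharmacists on duty per shift 4 ≥ 3 → met
9. expired items on shelf 0 ≤ 3 → met
Not met: 6, 7

6, 7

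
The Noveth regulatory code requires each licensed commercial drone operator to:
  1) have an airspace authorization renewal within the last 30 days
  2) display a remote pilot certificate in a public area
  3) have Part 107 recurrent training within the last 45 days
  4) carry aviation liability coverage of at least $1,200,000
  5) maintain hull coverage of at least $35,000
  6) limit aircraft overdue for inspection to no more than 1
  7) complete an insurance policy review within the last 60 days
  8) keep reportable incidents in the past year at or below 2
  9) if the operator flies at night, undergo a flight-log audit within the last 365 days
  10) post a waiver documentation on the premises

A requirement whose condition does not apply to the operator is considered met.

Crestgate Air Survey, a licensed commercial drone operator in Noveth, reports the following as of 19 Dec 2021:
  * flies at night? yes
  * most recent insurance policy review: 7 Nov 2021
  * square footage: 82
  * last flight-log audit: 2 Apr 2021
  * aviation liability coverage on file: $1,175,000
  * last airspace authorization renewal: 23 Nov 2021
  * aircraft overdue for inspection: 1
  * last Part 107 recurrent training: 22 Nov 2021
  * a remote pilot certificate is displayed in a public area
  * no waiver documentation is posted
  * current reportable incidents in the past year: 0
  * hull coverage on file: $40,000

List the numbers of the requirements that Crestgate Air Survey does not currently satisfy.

1. airspace authorization renewal 26 days ago vs limit 30 → met
2. remote pilot certificate present → met
3. Part 107 recurrent training 27 days ago vs limit 45 → met
4. aviation liability coverage $1,175,000 < $1,200,000 → not met
5. hull coverage $40,000 ≥ $35,000 → met
6. aircraft overdue for inspection 1 ≤ 1 → met
7. insurance policy review 42 days ago vs limit 60 → met
8. reportable incidents in the past year 0 ≤ 2 → met
9. condition 'flies at night' holds; flight-log audit 261 days ago vs limit 365 → met
10. waiver documentation absent → not met
Not met: 4, 10

4, 10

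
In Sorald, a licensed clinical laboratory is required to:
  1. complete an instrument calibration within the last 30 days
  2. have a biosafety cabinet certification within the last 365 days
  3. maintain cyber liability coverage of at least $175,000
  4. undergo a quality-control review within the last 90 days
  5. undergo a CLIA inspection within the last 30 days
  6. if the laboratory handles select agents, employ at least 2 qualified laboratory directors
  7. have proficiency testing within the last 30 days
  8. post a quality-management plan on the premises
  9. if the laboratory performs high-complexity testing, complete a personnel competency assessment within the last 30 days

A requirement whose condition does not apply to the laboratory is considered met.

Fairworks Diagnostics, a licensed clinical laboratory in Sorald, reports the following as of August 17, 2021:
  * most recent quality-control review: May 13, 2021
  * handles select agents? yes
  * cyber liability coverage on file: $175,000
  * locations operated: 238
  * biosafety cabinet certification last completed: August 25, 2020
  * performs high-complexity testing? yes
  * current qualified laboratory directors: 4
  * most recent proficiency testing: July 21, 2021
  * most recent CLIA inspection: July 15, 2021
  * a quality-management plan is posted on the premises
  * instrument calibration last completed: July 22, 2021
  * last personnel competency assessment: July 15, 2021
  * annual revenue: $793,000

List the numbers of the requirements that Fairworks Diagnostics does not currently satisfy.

4, 5, 9

1. instrument calibration 26 days ago vs limit 30 → met
2. biosafety cabinet certification 357 days ago vs limit 365 → met
3. cyber liability coverage $175,000 ≥ $175,000 → met
4. quality-control review 96 days ago vs limit 90 → not met
5. CLIA inspection 33 days ago vs limit 30 → not met
6. condition 'handles select agents' holds; qualified laboratory directors 4 ≥ 2 → met
7. proficiency testing 27 days ago vs limit 30 → met
8. quality-management plan present → met
9. condition 'performs high-complexity testing' holds; personnel competency assessment 33 days ago vs limit 30 → not met
Not met: 4, 5, 9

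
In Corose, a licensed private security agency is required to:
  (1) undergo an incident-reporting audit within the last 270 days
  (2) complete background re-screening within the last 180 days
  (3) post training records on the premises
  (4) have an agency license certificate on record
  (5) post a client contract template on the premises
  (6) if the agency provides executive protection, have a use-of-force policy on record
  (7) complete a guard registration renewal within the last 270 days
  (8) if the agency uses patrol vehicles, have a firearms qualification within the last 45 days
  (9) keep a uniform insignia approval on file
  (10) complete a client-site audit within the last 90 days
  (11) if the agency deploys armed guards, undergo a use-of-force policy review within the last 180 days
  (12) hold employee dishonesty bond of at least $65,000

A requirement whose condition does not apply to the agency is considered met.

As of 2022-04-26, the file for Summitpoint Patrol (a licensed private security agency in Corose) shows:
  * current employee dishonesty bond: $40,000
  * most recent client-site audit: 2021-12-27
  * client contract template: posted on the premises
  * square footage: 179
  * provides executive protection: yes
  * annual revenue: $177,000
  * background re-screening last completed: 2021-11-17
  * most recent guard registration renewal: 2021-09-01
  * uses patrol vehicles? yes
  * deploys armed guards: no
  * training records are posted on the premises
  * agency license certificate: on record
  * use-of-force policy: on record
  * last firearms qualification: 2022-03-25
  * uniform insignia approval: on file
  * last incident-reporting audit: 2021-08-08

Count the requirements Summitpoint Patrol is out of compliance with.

1. incident-reporting audit 261 days ago vs limit 270 → met
2. background re-screening 160 days ago vs limit 180 → met
3. training records present → met
4. agency license certificate present → met
5. client contract template present → met
6. condition 'provides executive protection' holds; use-of-force policy present → met
7. guard registration renewal 237 days ago vs limit 270 → met
8. condition 'uses patrol vehicles' holds; firearms qualification 32 days ago vs limit 45 → met
9. uniform insignia approval present → met
10. client-site audit 120 days ago vs limit 90 → not met
11. condition 'deploys armed guards' does not hold → requirement n/a → met
12. employee dishonesty bond $40,000 < $65,000 → not met
Not met: 2 of 12

2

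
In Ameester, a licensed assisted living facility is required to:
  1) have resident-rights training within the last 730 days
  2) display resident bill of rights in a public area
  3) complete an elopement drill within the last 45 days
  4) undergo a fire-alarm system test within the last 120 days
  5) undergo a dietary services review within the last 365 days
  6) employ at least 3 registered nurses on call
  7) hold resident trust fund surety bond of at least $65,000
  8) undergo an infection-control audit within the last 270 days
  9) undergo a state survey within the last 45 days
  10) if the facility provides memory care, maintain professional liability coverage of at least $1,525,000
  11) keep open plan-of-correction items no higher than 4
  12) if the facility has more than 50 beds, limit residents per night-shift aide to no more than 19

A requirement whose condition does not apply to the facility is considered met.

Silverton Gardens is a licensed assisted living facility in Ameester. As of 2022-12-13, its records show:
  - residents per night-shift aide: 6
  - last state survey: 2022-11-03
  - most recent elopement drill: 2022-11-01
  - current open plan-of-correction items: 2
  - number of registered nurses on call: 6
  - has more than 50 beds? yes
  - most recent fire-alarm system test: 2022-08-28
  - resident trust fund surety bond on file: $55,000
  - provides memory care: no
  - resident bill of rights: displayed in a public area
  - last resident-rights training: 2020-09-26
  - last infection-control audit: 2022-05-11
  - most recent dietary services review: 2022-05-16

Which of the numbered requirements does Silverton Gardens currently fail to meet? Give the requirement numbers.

1, 7

1. resident-rights training 808 days ago vs limit 730 → not met
2. resident bill of rights present → met
3. elopement drill 42 days ago vs limit 45 → met
4. fire-alarm system test 107 days ago vs limit 120 → met
5. dietary services review 211 days ago vs limit 365 → met
6. registered nurses on call 6 ≥ 3 → met
7. resident trust fund surety bond $55,000 < $65,000 → not met
8. infection-control audit 216 days ago vs limit 270 → met
9. state survey 40 days ago vs limit 45 → met
10. condition 'provides memory care' does not hold → requirement n/a → met
11. open plan-of-correction items 2 ≤ 4 → met
12. condition 'has more than 50 beds' holds; residents per night-shift aide 6 ≤ 19 → met
Not met: 1, 7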